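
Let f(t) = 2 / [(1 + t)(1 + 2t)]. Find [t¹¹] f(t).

Partial fractions give a closed form: a_n = (-2)·(-1)^n + (4)·(-2)^n.
At n = 11: a_11 = -8190.

-8190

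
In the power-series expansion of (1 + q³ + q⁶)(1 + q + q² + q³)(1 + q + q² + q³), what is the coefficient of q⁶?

(1 + q³ + q⁶) has coefficients 1,0,0,1,0,0,1 for degrees 0…6.
(1 + q + q² + q³) has coefficients 1,1,1,1,0,0,0 for degrees 0…6.
Finally multiplying by (1 + q + q² + q³), the product of all factors after the first has coefficients 1,2,3,4,3,2,1 for degrees 0…6.
[q⁶] = 1·1 + 1·4 + 1·1 = 6.

6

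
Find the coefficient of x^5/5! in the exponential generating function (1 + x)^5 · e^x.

The EGF product rule gives c_5 = Σ_{k_1+k_2=5} C(5; k_1,k_2) · ∏ g_i(k_i), where (1+x)^5 gives the falling factorial (5)_k; e^x gives (1)^k.
g_1(k) for k = 0…5: 1, 5, 20, 60, 120, 120.
g_2(k) for k = 0…5: 1, 1, 1, 1, 1, 1.
c_5 = Σ_k C(5,k)·g_1(k)·g_2(5−k) = 1·1·1 + 5·5·1 + 10·20·1 + 10·60·1 + 5·120·1 + 1·120·1 = 1 + 25 + 200 + 600 + 600 + 120 = 1546.

1546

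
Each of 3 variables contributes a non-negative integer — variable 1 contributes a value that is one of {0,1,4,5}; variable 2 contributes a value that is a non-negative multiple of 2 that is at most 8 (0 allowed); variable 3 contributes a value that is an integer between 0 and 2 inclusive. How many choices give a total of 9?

6

The generating function for the choices is (1 + x + x⁴ + x⁵)·(1 + x² + x⁴ + x⁶ + x⁸)·(1 + x + x²); the count is [x⁹].
(1 + x + x⁴ + x⁵) has coefficients 1,1,0,0,1,1 for degrees 0…5.
(1 + x² + x⁴ + x⁶ + x⁸) has coefficients 1,0,1,0,1,0,1,0,1,0 for degrees 0…9.
Finally multiplying by (1 + x + x²), the product of all factors after the first has coefficients 1,1,2,1,2,1,2,1,2,1 for degrees 0…9.
[x⁹] = 1·1 + 1·2 + 1·1 + 1·2 = 6.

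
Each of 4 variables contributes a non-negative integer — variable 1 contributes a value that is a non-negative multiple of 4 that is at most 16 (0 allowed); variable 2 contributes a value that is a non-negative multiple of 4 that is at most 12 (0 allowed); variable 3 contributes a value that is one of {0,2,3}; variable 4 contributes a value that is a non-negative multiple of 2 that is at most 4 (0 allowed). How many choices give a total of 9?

2

The generating function for the choices is (1 + z^4 + z^8 + z^12 + z^16)·(1 + z^4 + z^8 + z^12)·(1 + z^2 + z^3)·(1 + z^2 + z^4); the count is [z^9].
(1 + z^4 + z^8 + z^12 + z^16) has coefficients 1,0,0,0,1,0,0,0,1,0 for degrees 0…9.
(1 + z^4 + z^8 + z^12) has coefficients 1,0,0,0,1,0,0,0,1,0 for degrees 0…9.
Multiplying by (1 + z^2 + z^3) gives running coefficients 1,0,1,1,1,0,1,1,1,0 for degrees 0…9.
Finally multiplying by (1 + z^2 + z^4), the product of all factors after the first has coefficients 1,0,2,1,3,1,3,2,3,1 for degrees 0…9.
[z^9] = 1·1 + 1·1 + 1·0 = 2.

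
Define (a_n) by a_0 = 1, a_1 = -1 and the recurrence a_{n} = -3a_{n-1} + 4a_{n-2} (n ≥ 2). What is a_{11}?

-1677721

The ordinary generating function has denominator 1 + 3q - 4q^2.
Iterating the recurrence: a_0,…,a_{11} = 1, -1, 7, -25, 103, -409, 1639, -6553, 26215, -104857, 419431, -1677721.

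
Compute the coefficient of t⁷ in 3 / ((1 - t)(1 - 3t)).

Partial fractions give a closed form: a_n = (-3/2)·1^n + (9/2)·3^n.
At n = 7: a_7 = 9840.

9840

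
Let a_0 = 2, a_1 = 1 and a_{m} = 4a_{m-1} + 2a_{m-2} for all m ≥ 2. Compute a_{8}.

The ordinary generating function has denominator 1 - 4z - 2z^2.
Iterating the recurrence: a_0,…,a_{8} = 2, 1, 8, 34, 152, 676, 3008, 13384, 59552.

59552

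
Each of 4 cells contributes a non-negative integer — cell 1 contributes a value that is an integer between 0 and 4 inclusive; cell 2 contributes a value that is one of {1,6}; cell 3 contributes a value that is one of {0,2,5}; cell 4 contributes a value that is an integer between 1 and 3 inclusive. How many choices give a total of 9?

The generating function for the choices is (1 + x + x² + x³ + x⁴)·(x + x⁶)·(1 + x² + x⁵)·(x + x² + x³); the count is [x⁹].
(1 + x + x² + x³ + x⁴) has coefficients 1,1,1,1,1 for degrees 0…4.
(x + x⁶) has coefficients 0,1,0,0,0,0,1,0,0,0 for degrees 0…9.
Multiplying by (1 + x² + x⁵) gives running coefficients 0,1,0,1,0,0,2,0,1,0 for degrees 0…9.
Finally multiplying by (x + x² + x³), the product of all factors after the first has coefficients 0,0,1,1,2,1,1,2,2,3 for degrees 0…9.
[x⁹] = 1·3 + 1·2 + 1·2 + 1·1 + 1·1 = 9.

9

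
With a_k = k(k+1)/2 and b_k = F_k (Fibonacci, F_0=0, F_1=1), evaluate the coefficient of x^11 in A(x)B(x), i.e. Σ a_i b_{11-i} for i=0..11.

Write out a_i and b_{11-i} for i = 0,…,11 and sum the products.
Σ = 0·89 + 1·55 + 3·34 + 6·21 + 10·13 + 15·8 + 21·5 + 28·3 + 36·2 + 45·1 + 55·1 + 66·0 = 894.

894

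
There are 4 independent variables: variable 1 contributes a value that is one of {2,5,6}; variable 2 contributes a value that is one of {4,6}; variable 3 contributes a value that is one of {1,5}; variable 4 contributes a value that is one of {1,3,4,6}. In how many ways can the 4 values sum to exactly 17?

The generating function for the choices is (q^2 + q^5 + q^6)·(q^4 + q^6)·(q + q^5)·(q + q^3 + q^4 + q^6); the count is [q^17].
(q^2 + q^5 + q^6) has coefficients 0,0,1,0,0,1,1 for degrees 0…6.
(q^4 + q^6) has coefficients 0,0,0,0,1,0,1,0,0,0,0,0,0,0,0,0,0,0 for degrees 0…17.
Multiplying by (q + q^5) gives running coefficients 0,0,0,0,0,1,0,1,0,1,0,1,0,0,0,0,0,0 for degrees 0…17.
Finally multiplying by (q + q^3 + q^4 + q^6), the product of all factors after the first has coefficients 0,0,0,0,0,0,1,0,2,1,2,2,2,2,1,2,0,1 for degrees 0…17.
[q^17] = 1·2 + 1·2 + 1·2 = 6.

6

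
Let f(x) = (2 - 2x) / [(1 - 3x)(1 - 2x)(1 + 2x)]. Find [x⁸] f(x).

Partial fractions give a closed form: a_n = (12/5)·3^n + (-1)·2^n + (3/5)·(-2)^n.
At n = 8: a_8 = 15644.

15644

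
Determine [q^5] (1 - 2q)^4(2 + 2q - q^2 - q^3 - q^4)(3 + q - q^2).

104

(1 - 2q)^4 has coefficients 1,-8,24,-32,16 for degrees 0…4.
(2 + 2q - q^2 - q^3 - q^4) has coefficients 2,2,-1,-1,-1,0 for degrees 0…5.
Finally multiplying by (3 + q - q^2), the product of all factors after the first has coefficients 6,8,-3,-6,-3,0 for degrees 0…5.
[q^5] = 1·0 − 8·(-3) + 24·(-6) − 32·(-3) + 16·8 = 104.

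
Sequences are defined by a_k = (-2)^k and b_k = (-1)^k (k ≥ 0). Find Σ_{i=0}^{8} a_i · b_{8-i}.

511

The convolution is the t^8 coefficient of A(t)B(t).
Σ = 1·1 − 2·(-1) + 4·1 − 8·(-1) + 16·1 − 32·(-1) + 64·1 − 128·(-1) + 256·1 = 511.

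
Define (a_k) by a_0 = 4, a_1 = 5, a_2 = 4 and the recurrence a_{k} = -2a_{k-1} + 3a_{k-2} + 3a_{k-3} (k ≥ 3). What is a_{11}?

27343

The ordinary generating function has denominator 1 + 2t - 3t^2 - 3t^3.
Iterating the recurrence: a_0,…,a_{11} = 4, 5, 4, 19, -11, 91, -158, 556, -1313, 3820, -9911, 27343.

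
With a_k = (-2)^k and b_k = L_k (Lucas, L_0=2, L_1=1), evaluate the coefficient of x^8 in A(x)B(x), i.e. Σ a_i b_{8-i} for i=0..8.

The convolution is the x^8 coefficient of A(x)B(x).
Σ = 1·47 − 2·29 + 4·18 − 8·11 + 16·7 − 32·4 + 64·3 − 128·1 + 256·2 = 533.

533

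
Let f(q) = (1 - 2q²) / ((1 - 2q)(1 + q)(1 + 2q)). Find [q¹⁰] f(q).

Partial fractions give a closed form: a_n = (1/6)·2^n + (1/3)·(-1)^n + (1/2)·(-2)^n.
At n = 10: a_10 = 683.

683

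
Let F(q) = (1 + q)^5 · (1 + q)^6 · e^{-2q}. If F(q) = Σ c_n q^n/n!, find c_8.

The EGF product rule gives c_8 = Σ_{k_1+k_2+k_3=8} C(8; k_1,k_2,k_3) · ∏ g_i(k_i), where (1+q)^5 gives the falling factorial (5)_k; (1+q)^6 gives the falling factorial (6)_k; e^{-2q} gives (-2)^k.
g_1(k) for k = 0…8: 1, 5, 20, 60, 120, 120, 0, 0, 0.
g_2(k) for k = 0…8: 1, 6, 30, 120, 360, 720, 720, 0, 0.
g_3(k) for k = 0…8: 1, -2, 4, -8, 16, -32, 64, -128, 256.
First combine the last two factors: h(k) = Σ_j C(k,j)·g_2(j)·g_3(k−j) for k = 0…8: 1, 4, 10, 4, -56, -32, 592, -800, -5888.
c_8 = Σ_k C(8,k)·g_1(k)·h(8−k) = 1·1·(-5888) + 8·5·(-800) + 28·20·592 + 56·60·(-32) + 70·120·(-56) + 56·120·4 = −5888 − 32000 + 331520 − 107520 − 470400 + 26880 = -257408.

-257408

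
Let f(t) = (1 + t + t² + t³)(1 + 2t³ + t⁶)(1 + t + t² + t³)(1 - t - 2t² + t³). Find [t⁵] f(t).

(1 + t + t² + t³) has coefficients 1,1,1,1 for degrees 0…3.
(1 + 2t³ + t⁶) has coefficients 1,0,0,2,0,0 for degrees 0…5.
Multiplying by (1 + t + t² + t³) gives running coefficients 1,1,1,3,2,2 for degrees 0…5.
Finally multiplying by (1 - t - 2t² + t³), the product of all factors after the first has coefficients 1,0,-2,1,-2,-5 for degrees 0…5.
[t⁵] = 1·(-5) + 1·(-2) + 1·1 + 1·(-2) = -8.

-8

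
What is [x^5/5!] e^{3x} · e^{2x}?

The EGF product rule gives c_5 = Σ_{k_1+k_2=5} C(5; k_1,k_2) · ∏ g_i(k_i), where e^{3x} gives (3)^k; e^{2x} gives (2)^k.
g_1(k) for k = 0…5: 1, 3, 9, 27, 81, 243.
g_2(k) for k = 0…5: 1, 2, 4, 8, 16, 32.
c_5 = Σ_k C(5,k)·g_1(k)·g_2(5−k) = 1·1·32 + 5·3·16 + 10·9·8 + 10·27·4 + 5·81·2 + 1·243·1 = 32 + 240 + 720 + 1080 + 810 + 243 = 3125.

3125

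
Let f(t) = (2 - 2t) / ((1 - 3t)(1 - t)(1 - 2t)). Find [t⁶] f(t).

4118

Partial fractions give a closed form: a_n = (6)·3^n + (-4)·2^n.
At n = 6: a_6 = 4118.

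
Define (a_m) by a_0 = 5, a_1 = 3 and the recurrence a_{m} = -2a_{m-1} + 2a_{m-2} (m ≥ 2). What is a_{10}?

The ordinary generating function has denominator 1 + 2z - 2z^2.
Iterating the recurrence: a_0,…,a_{10} = 5, 3, 4, -2, 12, -28, 80, -216, 592, -1616, 4416.

4416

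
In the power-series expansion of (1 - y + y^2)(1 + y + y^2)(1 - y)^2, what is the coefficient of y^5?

(1 - y + y^2) has coefficients 1,-1,1 for degrees 0…2.
(1 + y + y^2) has coefficients 1,1,1,0,0,0 for degrees 0…5.
Finally multiplying by (1 - y)^2, the product of all factors after the first has coefficients 1,-1,0,-1,1,0 for degrees 0…5.
[y^5] = 1·0 − 1·1 + 1·(-1) = -2.

-2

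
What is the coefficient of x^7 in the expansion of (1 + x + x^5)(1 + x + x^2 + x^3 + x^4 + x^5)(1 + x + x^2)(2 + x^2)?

19

(1 + x + x^5) has coefficients 1,1,0,0,0,1 for degrees 0…5.
(1 + x + x^2 + x^3 + x^4 + x^5) has coefficients 1,1,1,1,1,1,0,0 for degrees 0…7.
Multiplying by (1 + x + x^2) gives running coefficients 1,2,3,3,3,3,2,1 for degrees 0…7.
Finally multiplying by (2 + x^2), the product of all factors after the first has coefficients 2,4,7,8,9,9,7,5 for degrees 0…7.
[x^7] = 1·5 + 1·7 + 1·7 = 19.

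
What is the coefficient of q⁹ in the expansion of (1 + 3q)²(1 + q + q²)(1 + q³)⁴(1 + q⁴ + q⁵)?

195

(1 + 3q)² has coefficients 1,6,9 for degrees 0…2.
(1 + q + q²) has coefficients 1,1,1,0,0,0,0,0,0,0 for degrees 0…9.
Multiplying by (1 + q³)⁴ gives running coefficients 1,1,1,4,4,4,6,6,6,4 for degrees 0…9.
Finally multiplying by (1 + q⁴ + q⁵), the product of all factors after the first has coefficients 1,1,1,4,5,6,8,11,14,12 for degrees 0…9.
[q⁹] = 1·12 + 6·14 + 9·11 = 195.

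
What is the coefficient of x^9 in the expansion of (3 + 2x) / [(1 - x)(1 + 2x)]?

-681

Partial fractions give a closed form: a_n = (5/3)·1^n + (4/3)·(-2)^n.
At n = 9: a_9 = -681.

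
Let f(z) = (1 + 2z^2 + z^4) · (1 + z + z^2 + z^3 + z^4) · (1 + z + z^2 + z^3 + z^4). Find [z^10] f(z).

(1 + 2z^2 + z^4) has coefficients 1,0,2,0,1 for degrees 0…4.
(1 + z + z^2 + z^3 + z^4) has coefficients 1,1,1,1,1,0,0,0,0,0,0 for degrees 0…10.
Finally multiplying by (1 + z + z^2 + z^3 + z^4), the product of all factors after the first has coefficients 1,2,3,4,5,4,3,2,1,0,0 for degrees 0…10.
[z^10] = 1·0 + 2·1 + 1·3 = 5.

5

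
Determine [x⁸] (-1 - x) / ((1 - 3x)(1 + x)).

-6561

Partial fractions give a closed form: a_n = (-1)·3^n.
At n = 8: a_8 = -6561.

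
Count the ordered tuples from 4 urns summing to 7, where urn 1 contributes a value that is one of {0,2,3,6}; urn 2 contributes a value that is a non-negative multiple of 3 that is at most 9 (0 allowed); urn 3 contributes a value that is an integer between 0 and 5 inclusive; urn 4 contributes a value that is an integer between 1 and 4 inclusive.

20

The generating function for the choices is (1 + z^2 + z^3 + z^6)·(1 + z^3 + z^6 + z^9)·(1 + z + z^2 + z^3 + z^4 + z^5)·(z + z^2 + z^3 + z^4); the count is [z^7].
(1 + z^2 + z^3 + z^6) has coefficients 1,0,1,1,0,0,1 for degrees 0…6.
(1 + z^3 + z^6 + z^9) has coefficients 1,0,0,1,0,0,1,0 for degrees 0…7.
Multiplying by (1 + z + z^2 + z^3 + z^4 + z^5) gives running coefficients 1,1,1,2,2,2,2,2 for degrees 0…7.
Finally multiplying by (z + z^2 + z^3 + z^4), the product of all factors after the first has coefficients 0,1,2,3,5,6,7,8 for degrees 0…7.
[z^7] = 1·8 + 1·6 + 1·5 + 1·1 = 20.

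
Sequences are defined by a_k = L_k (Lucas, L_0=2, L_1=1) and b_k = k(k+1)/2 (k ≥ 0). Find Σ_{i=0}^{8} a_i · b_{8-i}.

442

This is [x^8] in the product of the two ordinary generating functions.
Σ = 2·36 + 1·28 + 3·21 + 4·15 + 7·10 + 11·6 + 18·3 + 29·1 + 47·0 = 442.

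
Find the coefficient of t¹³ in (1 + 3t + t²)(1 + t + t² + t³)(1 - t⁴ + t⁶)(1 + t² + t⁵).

(1 + 3t + t²) has coefficients 1,3,1 for degrees 0…2.
(1 + t + t² + t³) has coefficients 1,1,1,1,0,0,0,0,0,0,0,0,0,0 for degrees 0…13.
Multiplying by (1 - t⁴ + t⁶) gives running coefficients 1,1,1,1,-1,-1,0,0,1,1,0,0,0,0 for degrees 0…13.
Finally multiplying by (1 + t² + t⁵), the product of all factors after the first has coefficients 1,1,2,2,0,1,0,0,2,0,0,1,0,1 for degrees 0…13.
[t¹³] = 1·1 + 3·0 + 1·1 = 2.

2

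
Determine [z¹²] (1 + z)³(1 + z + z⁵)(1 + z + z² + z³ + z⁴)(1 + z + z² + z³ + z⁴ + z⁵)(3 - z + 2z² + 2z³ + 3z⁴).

(1 + z)³ has coefficients 1,3,3,1 for degrees 0…3.
(1 + z + z⁵) has coefficients 1,1,0,0,0,1,0,0,0,0,0,0,0 for degrees 0…12.
Multiplying by (1 + z + z² + z³ + z⁴) gives running coefficients 1,2,2,2,2,2,1,1,1,1,0,0,0 for degrees 0…12.
Multiplying by (1 + z + z² + z³ + z⁴ + z⁵) gives running coefficients 1,3,5,7,9,11,11,10,9,8,6,4,3 for degrees 0…12.
Finally multiplying by (3 - z + 2z² + 2z³ + 3z⁴), the product of all factors after the first has coefficients 3,8,14,24,39,57,69,80,88,90,81,70,60 for degrees 0…12.
[z¹²] = 1·60 + 3·70 + 3·81 + 1·90 = 603.

603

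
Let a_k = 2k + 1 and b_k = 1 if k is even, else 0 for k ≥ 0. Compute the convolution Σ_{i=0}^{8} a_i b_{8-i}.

The convolution is the t^8 coefficient of A(t)B(t).
Σ = 1·1 + 3·0 + 5·1 + 7·0 + 9·1 + 11·0 + 13·1 + 15·0 + 17·1 = 45.

45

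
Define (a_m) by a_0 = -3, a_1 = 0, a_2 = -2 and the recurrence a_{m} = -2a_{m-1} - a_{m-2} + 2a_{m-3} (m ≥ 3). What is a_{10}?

-190

The ordinary generating function has denominator 1 + 2y + y^2 - 2y^3.
Iterating the recurrence: a_0,…,a_{10} = -3, 0, -2, -2, 6, -14, 18, -10, -26, 98, -190.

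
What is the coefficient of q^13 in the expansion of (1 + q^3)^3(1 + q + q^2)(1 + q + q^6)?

3

(1 + q^3)^3 has coefficients 1,0,0,3,0,0,3,0,0,1 for degrees 0…9.
(1 + q + q^2) has coefficients 1,1,1,0,0,0,0,0,0,0,0,0,0,0 for degrees 0…13.
Finally multiplying by (1 + q + q^6), the product of all factors after the first has coefficients 1,2,2,1,0,0,1,1,1,0,0,0,0,0 for degrees 0…13.
[q^13] = 1·0 + 3·0 + 3·1 + 1·0 = 3.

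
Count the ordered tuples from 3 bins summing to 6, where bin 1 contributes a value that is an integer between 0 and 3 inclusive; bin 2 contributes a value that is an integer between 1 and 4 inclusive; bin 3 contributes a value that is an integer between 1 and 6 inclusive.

The generating function for the choices is (1 + y + y² + y³)·(y + y² + y³ + y⁴)·(y + y² + y³ + y⁴ + y⁵ + y⁶); the count is [y⁶].
(1 + y + y² + y³) has coefficients 1,1,1,1 for degrees 0…3.
(y + y² + y³ + y⁴) has coefficients 0,1,1,1,1,0,0 for degrees 0…6.
Finally multiplying by (y + y² + y³ + y⁴ + y⁵ + y⁶), the product of all factors after the first has coefficients 0,0,1,2,3,4,4 for degrees 0…6.
[y⁶] = 1·4 + 1·4 + 1·3 + 1·2 = 13.

13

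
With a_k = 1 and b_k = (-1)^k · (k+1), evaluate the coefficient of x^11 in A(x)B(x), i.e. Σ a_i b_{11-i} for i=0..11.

-6

Write out a_i and b_{11-i} for i = 0,…,11 and sum the products.
Σ = 1·(-12) + 1·11 + 1·(-10) + 1·9 + 1·(-8) + 1·7 + 1·(-6) + 1·5 + 1·(-4) + 1·3 + 1·(-2) + 1·1 = -6.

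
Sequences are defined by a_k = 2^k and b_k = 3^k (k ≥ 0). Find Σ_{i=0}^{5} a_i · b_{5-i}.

665

This is [x^5] in the product of the two ordinary generating functions.
Σ = 1·243 + 2·81 + 4·27 + 8·9 + 16·3 + 32·1 = 665.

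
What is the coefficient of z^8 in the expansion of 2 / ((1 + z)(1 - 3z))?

The denominator gives the recurrence a_n = 2a_(n−1) + 3a_(n−2) for n ≥ 2; the numerator fixes a_0 = 2, a_1 = 4.
Iterating: 2, 4, 14, 40, 122, 364, 1094, 3280, 9842, so a_8 = 9842.

9842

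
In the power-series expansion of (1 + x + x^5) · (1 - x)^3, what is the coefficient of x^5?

1

(1 + x + x^5) has coefficients 1,1,0,0,0,1 for degrees 0…5.
(1 - x)^3 has coefficients 1,-3,3,-1,0,0 for degrees 0…5.
[x^5] = 1·0 + 1·0 + 1·1 = 1.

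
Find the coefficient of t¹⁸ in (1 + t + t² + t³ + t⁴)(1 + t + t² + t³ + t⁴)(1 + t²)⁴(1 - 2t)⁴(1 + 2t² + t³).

356

(1 + t + t² + t³ + t⁴) has coefficients 1,1,1,1,1 for degrees 0…4.
(1 + t + t² + t³ + t⁴) has coefficients 1,1,1,1,1,0,0,0,0,0,0,0,0,0,0,0,0,0,0 for degrees 0…18.
Multiplying by (1 + t²)⁴ gives running coefficients 1,1,5,5,11,10,14,10,11,5,5,1,1,0,0,0,0,0,0 for degrees 0…18.
Multiplying by (1 - 2t)⁴ gives running coefficients 1,-7,21,-43,75,-102,118,-134,123,-131,133,-111,129,-64,72,-16,16,0,0 for degrees 0…18.
Finally multiplying by (1 + 2t² + t³), the product of all factors after the first has coefficients 1,-7,23,-56,110,-167,225,-263,257,-281,245,-250,264,-153,219,-15,96,40,16 for degrees 0…18.
[t¹⁸] = 1·16 + 1·40 + 1·96 + 1·(-15) + 1·219 = 356.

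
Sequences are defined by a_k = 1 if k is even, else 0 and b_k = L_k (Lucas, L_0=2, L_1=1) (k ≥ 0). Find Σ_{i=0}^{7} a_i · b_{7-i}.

The convolution is the x^7 coefficient of A(x)B(x).
Σ = 1·29 + 0·18 + 1·11 + 0·7 + 1·4 + 0·3 + 1·1 + 0·2 = 45.

45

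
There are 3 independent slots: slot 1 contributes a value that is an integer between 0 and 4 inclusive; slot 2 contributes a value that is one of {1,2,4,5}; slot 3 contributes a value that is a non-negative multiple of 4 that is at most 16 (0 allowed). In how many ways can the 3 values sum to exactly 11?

4

The generating function for the choices is (1 + x + x^2 + x^3 + x^4)·(x + x^2 + x^4 + x^5)·(1 + x^4 + x^8 + x^12 + x^16); the count is [x^11].
(1 + x + x^2 + x^3 + x^4) has coefficients 1,1,1,1,1 for degrees 0…4.
(x + x^2 + x^4 + x^5) has coefficients 0,1,1,0,1,1,0,0,0,0,0,0 for degrees 0…11.
Finally multiplying by (1 + x^4 + x^8 + x^12 + x^16), the product of all factors after the first has coefficients 0,1,1,0,1,2,1,0,1,2,1,0 for degrees 0…11.
[x^11] = 1·0 + 1·1 + 1·2 + 1·1 + 1·0 = 4.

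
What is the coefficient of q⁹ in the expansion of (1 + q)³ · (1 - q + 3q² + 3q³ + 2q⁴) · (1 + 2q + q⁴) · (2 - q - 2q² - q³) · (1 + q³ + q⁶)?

(1 + q)³ has coefficients 1,3,3,1 for degrees 0…3.
(1 - q + 3q² + 3q³ + 2q⁴) has coefficients 1,-1,3,3,2,0,0,0,0,0 for degrees 0…9.
Multiplying by (1 + 2q + q⁴) gives running coefficients 1,1,1,9,9,3,3,3,2,0 for degrees 0…9.
Multiplying by (2 - q - 2q² - q³) gives running coefficients 2,1,-1,14,6,-22,-24,-12,-8,-11 for degrees 0…9.
Finally multiplying by (1 + q³ + q⁶), the product of all factors after the first has coefficients 2,1,-1,16,7,-23,-8,-5,-31,-21 for degrees 0…9.
[q⁹] = 1·(-21) + 3·(-31) + 3·(-5) + 1·(-8) = -137.

-137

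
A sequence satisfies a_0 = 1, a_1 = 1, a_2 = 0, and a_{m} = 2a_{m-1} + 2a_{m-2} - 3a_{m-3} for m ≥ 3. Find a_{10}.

The ordinary generating function has denominator 1 - 2x - 2x^2 + 3x^3.
Iterating the recurrence: a_0,…,a_{10} = 1, 1, 0, -1, -5, -12, -31, -71, -168, -385, -893.

-893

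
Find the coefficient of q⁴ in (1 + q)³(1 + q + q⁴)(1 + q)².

(1 + q)³ has coefficients 1,3,3,1 for degrees 0…3.
(1 + q + q⁴) has coefficients 1,1,0,0,1 for degrees 0…4.
Finally multiplying by (1 + q)², the product of all factors after the first has coefficients 1,3,3,1,1 for degrees 0…4.
[q⁴] = 1·1 + 3·1 + 3·3 + 1·3 = 16.

16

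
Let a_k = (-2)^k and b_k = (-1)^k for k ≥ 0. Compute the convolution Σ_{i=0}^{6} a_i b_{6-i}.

127

This is [x^6] in the product of the two ordinary generating functions.
Σ = 1·1 − 2·(-1) + 4·1 − 8·(-1) + 16·1 − 32·(-1) + 64·1 = 127.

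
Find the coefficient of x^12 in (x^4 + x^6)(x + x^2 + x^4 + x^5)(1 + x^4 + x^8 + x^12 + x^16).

2

(x^4 + x^6) has coefficients 0,0,0,0,1,0,1 for degrees 0…6.
(x + x^2 + x^4 + x^5) has coefficients 0,1,1,0,1,1,0,0,0,0,0,0,0 for degrees 0…12.
Finally multiplying by (1 + x^4 + x^8 + x^12 + x^16), the product of all factors after the first has coefficients 0,1,1,0,1,2,1,0,1,2,1,0,1 for degrees 0…12.
[x^12] = 1·1 + 1·1 = 2.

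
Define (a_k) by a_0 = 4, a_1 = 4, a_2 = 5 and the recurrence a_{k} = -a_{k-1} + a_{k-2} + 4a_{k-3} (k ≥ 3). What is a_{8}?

137

The ordinary generating function has denominator 1 + t - t^2 - 4t^3.
Iterating the recurrence: a_0,…,a_{8} = 4, 4, 5, 15, 6, 29, 37, 16, 137.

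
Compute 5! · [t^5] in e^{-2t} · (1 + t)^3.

The EGF product rule gives c_5 = Σ_{k_1+k_2=5} C(5; k_1,k_2) · ∏ g_i(k_i), where e^{-2t} gives (-2)^k; (1+t)^3 gives the falling factorial (3)_k.
g_1(k) for k = 0…5: 1, -2, 4, -8, 16, -32.
g_2(k) for k = 0…5: 1, 3, 6, 6, 0, 0.
c_5 = Σ_k C(5,k)·g_1(k)·g_2(5−k) = 10·4·6 + 10·(-8)·6 + 5·16·3 + 1·(-32)·1 = 240 − 480 + 240 − 32 = -32.

-32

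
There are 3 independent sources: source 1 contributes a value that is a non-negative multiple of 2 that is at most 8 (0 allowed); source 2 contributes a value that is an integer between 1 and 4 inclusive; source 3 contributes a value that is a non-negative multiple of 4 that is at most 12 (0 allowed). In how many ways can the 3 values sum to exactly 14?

5

The generating function for the choices is (1 + z^2 + z^4 + z^6 + z^8)·(z + z^2 + z^3 + z^4)·(1 + z^4 + z^8 + z^12); the count is [z^14].
(1 + z^2 + z^4 + z^6 + z^8) has coefficients 1,0,1,0,1,0,1,0,1 for degrees 0…8.
(z + z^2 + z^3 + z^4) has coefficients 0,1,1,1,1,0,0,0,0,0,0,0,0,0,0 for degrees 0…14.
Finally multiplying by (1 + z^4 + z^8 + z^12), the product of all factors after the first has coefficients 0,1,1,1,1,1,1,1,1,1,1,1,1,1,1 for degrees 0…14.
[z^14] = 1·1 + 1·1 + 1·1 + 1·1 + 1·1 = 5.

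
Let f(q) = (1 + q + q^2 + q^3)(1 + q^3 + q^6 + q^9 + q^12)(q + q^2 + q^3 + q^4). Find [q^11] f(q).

(1 + q + q^2 + q^3) has coefficients 1,1,1,1 for degrees 0…3.
(1 + q^3 + q^6 + q^9 + q^12) has coefficients 1,0,0,1,0,0,1,0,0,1,0,0 for degrees 0…11.
Finally multiplying by (q + q^2 + q^3 + q^4), the product of all factors after the first has coefficients 0,1,1,1,2,1,1,2,1,1,2,1 for degrees 0…11.
[q^11] = 1·1 + 1·2 + 1·1 + 1·1 = 5.

5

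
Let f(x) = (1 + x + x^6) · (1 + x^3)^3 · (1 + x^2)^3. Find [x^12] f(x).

10

(1 + x + x^6) has coefficients 1,1,0,0,0,0,1 for degrees 0…6.
(1 + x^3)^3 has coefficients 1,0,0,3,0,0,3,0,0,1,0,0,0 for degrees 0…12.
Finally multiplying by (1 + x^2)^3, the product of all factors after the first has coefficients 1,0,3,3,3,9,4,9,9,4,9,3,3 for degrees 0…12.
[x^12] = 1·3 + 1·3 + 1·4 = 10.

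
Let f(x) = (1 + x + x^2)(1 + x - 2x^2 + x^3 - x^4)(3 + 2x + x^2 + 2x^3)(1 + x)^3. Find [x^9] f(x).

-28

(1 + x + x^2) has coefficients 1,1,1 for degrees 0…2.
(1 + x - 2x^2 + x^3 - x^4) has coefficients 1,1,-2,1,-1,0,0,0,0,0 for degrees 0…9.
Multiplying by (3 + 2x + x^2 + 2x^3) gives running coefficients 3,5,-3,2,-1,-5,1,-2,0,0 for degrees 0…9.
Finally multiplying by (1 + x)^3, the product of all factors after the first has coefficients 3,14,21,11,1,-5,-15,-15,-8,-5 for degrees 0…9.
[x^9] = 1·(-5) + 1·(-8) + 1·(-15) = -28.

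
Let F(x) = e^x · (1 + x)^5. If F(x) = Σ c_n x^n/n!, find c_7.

The EGF product rule gives c_7 = Σ_{k_1+k_2=7} C(7; k_1,k_2) · ∏ g_i(k_i), where e^x gives (1)^k; (1+x)^5 gives the falling factorial (5)_k.
g_1(k) for k = 0…7: 1, 1, 1, 1, 1, 1, 1, 1.
g_2(k) for k = 0…7: 1, 5, 20, 60, 120, 120, 0, 0.
c_7 = Σ_k C(7,k)·g_1(k)·g_2(7−k) = 21·1·120 + 35·1·120 + 35·1·60 + 21·1·20 + 7·1·5 + 1·1·1 = 2520 + 4200 + 2100 + 420 + 35 + 1 = 9276.

9276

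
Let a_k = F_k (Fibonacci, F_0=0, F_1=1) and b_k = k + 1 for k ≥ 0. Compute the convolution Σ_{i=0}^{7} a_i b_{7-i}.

79

Write out a_i and b_{7-i} for i = 0,…,7 and sum the products.
Σ = 0·8 + 1·7 + 1·6 + 2·5 + 3·4 + 5·3 + 8·2 + 13·1 = 79.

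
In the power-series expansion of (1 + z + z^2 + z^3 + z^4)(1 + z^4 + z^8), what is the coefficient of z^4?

2

(1 + z + z^2 + z^3 + z^4) has coefficients 1,1,1,1,1 for degrees 0…4.
(1 + z^4 + z^8) has coefficients 1,0,0,0,1 for degrees 0…4.
[z^4] = 1·1 + 1·0 + 1·0 + 1·0 + 1·1 = 2.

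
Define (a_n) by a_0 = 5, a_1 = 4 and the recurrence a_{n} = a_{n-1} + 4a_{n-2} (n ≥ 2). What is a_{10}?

The ordinary generating function has denominator 1 - y - 4y^2.
Iterating the recurrence: a_0,…,a_{10} = 5, 4, 24, 40, 136, 296, 840, 2024, 5384, 13480, 35016.

35016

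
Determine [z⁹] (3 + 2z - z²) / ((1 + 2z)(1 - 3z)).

The denominator gives the recurrence a_n = a_(n−1) + 6a_(n−2) for n ≥ 3; the numerator fixes a_0 = 3, a_1 = 5, a_2 = 22.
Iterating: 3, 5, 22, 52, 184, 496, 1600, 4576, 14176, 41632, so a_9 = 41632.

41632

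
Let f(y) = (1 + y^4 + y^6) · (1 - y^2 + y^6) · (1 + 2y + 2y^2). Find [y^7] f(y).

2

(1 + y^4 + y^6) has coefficients 1,0,0,0,1,0,1 for degrees 0…6.
(1 - y^2 + y^6) has coefficients 1,0,-1,0,0,0,1,0 for degrees 0…7.
Finally multiplying by (1 + 2y + 2y^2), the product of all factors after the first has coefficients 1,2,1,-2,-2,0,1,2 for degrees 0…7.
[y^7] = 1·2 + 1·(-2) + 1·2 = 2.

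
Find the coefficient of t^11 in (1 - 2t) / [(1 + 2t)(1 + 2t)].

-47104

The denominator gives the recurrence a_n = −4a_(n−1) − 4a_(n−2) for n ≥ 3; the numerator fixes a_0 = 1, a_1 = -6, a_2 = 20.
Iterating: 1, -6, 20, -56, 144, -352, 832, -1920, 4352, -9728, 21504, -47104, so a_11 = -47104.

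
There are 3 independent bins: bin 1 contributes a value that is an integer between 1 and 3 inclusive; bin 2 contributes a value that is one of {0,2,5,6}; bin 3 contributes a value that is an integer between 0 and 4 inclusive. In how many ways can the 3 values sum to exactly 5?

The generating function for the choices is (q + q^2 + q^3)·(1 + q^2 + q^5 + q^6)·(1 + q + q^2 + q^3 + q^4); the count is [q^5].
(q + q^2 + q^3) has coefficients 0,1,1,1 for degrees 0…3.
(1 + q^2 + q^5 + q^6) has coefficients 1,0,1,0,0,1 for degrees 0…5.
Finally multiplying by (1 + q + q^2 + q^3 + q^4), the product of all factors after the first has coefficients 1,1,2,2,2,2 for degrees 0…5.
[q^5] = 1·2 + 1·2 + 1·2 = 6.

6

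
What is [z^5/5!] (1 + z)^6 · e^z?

4051

The EGF product rule gives c_5 = Σ_{k_1+k_2=5} C(5; k_1,k_2) · ∏ g_i(k_i), where (1+z)^6 gives the falling factorial (6)_k; e^z gives (1)^k.
g_1(k) for k = 0…5: 1, 6, 30, 120, 360, 720.
g_2(k) for k = 0…5: 1, 1, 1, 1, 1, 1.
c_5 = Σ_k C(5,k)·g_1(k)·g_2(5−k) = 1·1·1 + 5·6·1 + 10·30·1 + 10·120·1 + 5·360·1 + 1·720·1 = 1 + 30 + 300 + 1200 + 1800 + 720 = 4051.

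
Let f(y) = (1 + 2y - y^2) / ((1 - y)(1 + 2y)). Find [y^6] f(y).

The denominator gives the recurrence a_n = −a_(n−1) + 2a_(n−2) for n ≥ 3; the numerator fixes a_0 = 1, a_1 = 1, a_2 = 0.
Iterating: 1, 1, 0, 2, -2, 6, -10, so a_6 = -10.

-10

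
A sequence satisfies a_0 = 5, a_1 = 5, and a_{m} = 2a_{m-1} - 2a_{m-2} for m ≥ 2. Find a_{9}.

The ordinary generating function has denominator 1 - 2q + 2q^2.
Iterating the recurrence: a_0,…,a_{9} = 5, 5, 0, -10, -20, -20, 0, 40, 80, 80.

80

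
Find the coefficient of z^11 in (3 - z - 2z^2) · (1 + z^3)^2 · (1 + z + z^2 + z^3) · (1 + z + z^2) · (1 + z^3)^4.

25

(3 - z - 2z^2) has coefficients 3,-1,-2 for degrees 0…2.
(1 + z^3)^2 has coefficients 1,0,0,2,0,0,1,0,0,0,0,0 for degrees 0…11.
Multiplying by (1 + z + z^2 + z^3) gives running coefficients 1,1,1,3,2,2,3,1,1,1,0,0 for degrees 0…11.
Multiplying by (1 + z + z^2) gives running coefficients 1,2,3,5,6,7,7,6,5,3,2,1 for degrees 0…11.
Finally multiplying by (1 + z^3)^4, the product of all factors after the first has coefficients 1,2,3,9,14,19,33,42,51,65,70,75 for degrees 0…11.
[z^11] = 3·75 − 1·70 − 2·65 = 25.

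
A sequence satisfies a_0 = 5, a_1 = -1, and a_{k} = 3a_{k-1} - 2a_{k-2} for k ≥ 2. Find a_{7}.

-757

The ordinary generating function has denominator 1 - 3q + 2q^2.
Iterating the recurrence: a_0,…,a_{7} = 5, -1, -13, -37, -85, -181, -373, -757.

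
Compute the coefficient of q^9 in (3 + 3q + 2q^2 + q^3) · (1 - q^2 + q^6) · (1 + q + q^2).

(3 + 3q + 2q^2 + q^3) has coefficients 3,3,2,1 for degrees 0…3.
(1 - q^2 + q^6) has coefficients 1,0,-1,0,0,0,1,0,0,0 for degrees 0…9.
Finally multiplying by (1 + q + q^2), the product of all factors after the first has coefficients 1,1,0,-1,-1,0,1,1,1,0 for degrees 0…9.
[q^9] = 3·0 + 3·1 + 2·1 + 1·1 = 6.

6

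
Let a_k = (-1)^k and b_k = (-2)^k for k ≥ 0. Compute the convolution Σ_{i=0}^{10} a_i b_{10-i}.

The convolution is the x^10 coefficient of A(x)B(x).
Σ = 1·1024 − 1·(-512) + 1·256 − 1·(-128) + 1·64 − 1·(-32) + 1·16 − 1·(-8) + 1·4 − 1·(-2) + 1·1 = 2047.

2047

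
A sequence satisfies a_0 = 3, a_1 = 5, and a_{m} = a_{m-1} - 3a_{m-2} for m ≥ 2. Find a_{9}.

-55

The ordinary generating function has denominator 1 - z + 3z^2.
Iterating the recurrence: a_0,…,a_{9} = 3, 5, -4, -19, -7, 50, 71, -79, -292, -55.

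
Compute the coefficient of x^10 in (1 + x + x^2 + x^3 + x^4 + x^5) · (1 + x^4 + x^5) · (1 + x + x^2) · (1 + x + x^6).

15

(1 + x + x^2 + x^3 + x^4 + x^5) has coefficients 1,1,1,1,1,1 for degrees 0…5.
(1 + x^4 + x^5) has coefficients 1,0,0,0,1,1,0,0,0,0,0 for degrees 0…10.
Multiplying by (1 + x + x^2) gives running coefficients 1,1,1,0,1,2,2,1,0,0,0 for degrees 0…10.
Finally multiplying by (1 + x + x^6), the product of all factors after the first has coefficients 1,2,2,1,1,3,5,4,2,0,1 for degrees 0…10.
[x^10] = 1·1 + 1·0 + 1·2 + 1·4 + 1·5 + 1·3 = 15.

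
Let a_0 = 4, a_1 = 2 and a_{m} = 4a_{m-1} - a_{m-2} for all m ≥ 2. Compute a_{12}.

1956244

The ordinary generating function has denominator 1 - 4t + t^2.
Iterating the recurrence: a_0,…,a_{12} = 4, 2, 4, 14, 52, 194, 724, 2702, 10084, 37634, 140452, 524174, 1956244.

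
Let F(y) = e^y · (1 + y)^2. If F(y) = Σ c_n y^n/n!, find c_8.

73

The EGF product rule gives c_8 = Σ_{k_1+k_2=8} C(8; k_1,k_2) · ∏ g_i(k_i), where e^y gives (1)^k; (1+y)^2 gives the falling factorial (2)_k.
g_1(k) for k = 0…8: 1, 1, 1, 1, 1, 1, 1, 1, 1.
g_2(k) for k = 0…8: 1, 2, 2, 0, 0, 0, 0, 0, 0.
c_8 = Σ_k C(8,k)·g_1(k)·g_2(8−k) = 28·1·2 + 8·1·2 + 1·1·1 = 56 + 16 + 1 = 73.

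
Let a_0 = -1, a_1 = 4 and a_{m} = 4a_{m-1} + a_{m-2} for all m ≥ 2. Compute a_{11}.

The ordinary generating function has denominator 1 - 4z - z^2.
Iterating the recurrence: a_0,…,a_{11} = -1, 4, 15, 64, 271, 1148, 4863, 20600, 87263, 369652, 1565871, 6633136.

6633136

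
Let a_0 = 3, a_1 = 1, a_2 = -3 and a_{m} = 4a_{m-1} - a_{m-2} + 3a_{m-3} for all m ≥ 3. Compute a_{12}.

-675797

The ordinary generating function has denominator 1 - 4z + z^2 - 3z^3.
Iterating the recurrence: a_0,…,a_{12} = 3, 1, -3, -4, -10, -45, -182, -713, -2805, -11053, -43546, -171546, -675797.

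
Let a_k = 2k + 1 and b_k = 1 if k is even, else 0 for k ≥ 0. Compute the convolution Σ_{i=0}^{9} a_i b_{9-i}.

This is [x^9] in the product of the two ordinary generating functions.
Σ = 1·0 + 3·1 + 5·0 + 7·1 + 9·0 + 11·1 + 13·0 + 15·1 + 17·0 + 19·1 = 55.

55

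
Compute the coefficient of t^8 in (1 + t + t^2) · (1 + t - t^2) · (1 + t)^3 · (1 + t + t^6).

9

(1 + t + t^2) has coefficients 1,1,1 for degrees 0…2.
(1 + t - t^2) has coefficients 1,1,-1,0,0,0,0,0,0 for degrees 0…8.
Multiplying by (1 + t)^3 gives running coefficients 1,4,5,1,-2,-1,0,0,0 for degrees 0…8.
Finally multiplying by (1 + t + t^6), the product of all factors after the first has coefficients 1,5,9,6,-1,-3,0,4,5 for degrees 0…8.
[t^8] = 1·5 + 1·4 + 1·0 = 9.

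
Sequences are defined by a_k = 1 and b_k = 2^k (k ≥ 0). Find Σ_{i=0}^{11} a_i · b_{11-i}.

4095

This is [x^11] in the product of the two ordinary generating functions.
Σ = 1·2048 + 1·1024 + 1·512 + 1·256 + 1·128 + 1·64 + 1·32 + 1·16 + 1·8 + 1·4 + 1·2 + 1·1 = 4095.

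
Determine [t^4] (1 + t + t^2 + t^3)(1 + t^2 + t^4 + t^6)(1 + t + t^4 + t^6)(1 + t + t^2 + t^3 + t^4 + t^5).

(1 + t + t^2 + t^3) has coefficients 1,1,1,1 for degrees 0…3.
(1 + t^2 + t^4 + t^6) has coefficients 1,0,1,0,1 for degrees 0…4.
Multiplying by (1 + t + t^4 + t^6) gives running coefficients 1,1,1,1,2 for degrees 0…4.
Finally multiplying by (1 + t + t^2 + t^3 + t^4 + t^5), the product of all factors after the first has coefficients 1,2,3,4,6 for degrees 0…4.
[t^4] = 1·6 + 1·4 + 1·3 + 1·2 = 15.

15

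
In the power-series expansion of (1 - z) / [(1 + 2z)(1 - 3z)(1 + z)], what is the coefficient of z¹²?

164347

Partial fractions give a closed form: a_n = (6/5)·(-2)^n + (3/10)·3^n + (-1/2)·(-1)^n.
At n = 12: a_12 = 164347.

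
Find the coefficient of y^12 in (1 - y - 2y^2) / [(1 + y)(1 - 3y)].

177147

The denominator gives the recurrence a_n = 2a_(n−1) + 3a_(n−2) for n ≥ 3; the numerator fixes a_0 = 1, a_1 = 1, a_2 = 3.
Iterating: 1, 1, 3, 9, 27, 81, 243, 729, 2187, 6561, 19683, 59049, 177147, so a_12 = 177147.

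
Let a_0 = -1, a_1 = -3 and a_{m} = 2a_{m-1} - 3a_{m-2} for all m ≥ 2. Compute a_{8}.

-129

The ordinary generating function has denominator 1 - 2q + 3q^2.
Iterating the recurrence: a_0,…,a_{8} = -1, -3, -3, 3, 15, 21, -3, -69, -129.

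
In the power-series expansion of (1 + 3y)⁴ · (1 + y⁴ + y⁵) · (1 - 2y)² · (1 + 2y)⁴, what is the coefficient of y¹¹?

(1 + 3y)⁴ has coefficients 1,12,54,108,81 for degrees 0…4.
(1 + y⁴ + y⁵) has coefficients 1,0,0,0,1,1,0,0,0,0,0,0 for degrees 0…11.
Multiplying by (1 - 2y)² gives running coefficients 1,-4,4,0,1,-3,0,4,0,0,0,0 for degrees 0…11.
Finally multiplying by (1 + 2y)⁴, the product of all factors after the first has coefficients 1,4,-4,-32,-15,69,64,-36,-48,48,128,64 for degrees 0…11.
[y¹¹] = 1·64 + 12·128 + 54·48 + 108·(-48) + 81·(-36) = -3908.

-3908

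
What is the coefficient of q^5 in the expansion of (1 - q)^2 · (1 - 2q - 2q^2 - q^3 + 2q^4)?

-5

(1 - q)^2 has coefficients 1,-2,1 for degrees 0…2.
(1 - 2q - 2q^2 - q^3 + 2q^4) has coefficients 1,-2,-2,-1,2,0 for degrees 0…5.
[q^5] = 1·0 − 2·2 + 1·(-1) = -5.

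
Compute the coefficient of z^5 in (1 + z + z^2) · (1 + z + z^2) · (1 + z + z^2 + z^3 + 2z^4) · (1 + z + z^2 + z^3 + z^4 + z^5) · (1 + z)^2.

112

(1 + z + z^2) has coefficients 1,1,1 for degrees 0…2.
(1 + z + z^2) has coefficients 1,1,1,0,0,0 for degrees 0…5.
Multiplying by (1 + z + z^2 + z^3 + 2z^4) gives running coefficients 1,2,3,3,4,3 for degrees 0…5.
Multiplying by (1 + z + z^2 + z^3 + z^4 + z^5) gives running coefficients 1,3,6,9,13,16 for degrees 0…5.
Finally multiplying by (1 + z)^2, the product of all factors after the first has coefficients 1,5,13,24,37,51 for degrees 0…5.
[z^5] = 1·51 + 1·37 + 1·24 = 112.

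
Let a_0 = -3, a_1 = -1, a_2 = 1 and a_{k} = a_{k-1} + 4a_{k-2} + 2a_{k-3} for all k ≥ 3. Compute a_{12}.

-39159

The ordinary generating function has denominator 1 - q - 4q^2 - 2q^3.
Iterating the recurrence: a_0,…,a_{12} = -3, -1, 1, -9, -7, -41, -87, -265, -695, -1929, -5239, -14345, -39159.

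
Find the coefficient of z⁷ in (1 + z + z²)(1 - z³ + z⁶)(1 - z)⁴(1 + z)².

-4

(1 + z + z²) has coefficients 1,1,1 for degrees 0…2.
(1 - z³ + z⁶) has coefficients 1,0,0,-1,0,0,1,0 for degrees 0…7.
Multiplying by (1 - z)⁴ gives running coefficients 1,-4,6,-5,5,-6,5,-5 for degrees 0…7.
Finally multiplying by (1 + z)², the product of all factors after the first has coefficients 1,-2,-1,3,1,-1,-2,-1 for degrees 0…7.
[z⁷] = 1·(-1) + 1·(-2) + 1·(-1) = -4.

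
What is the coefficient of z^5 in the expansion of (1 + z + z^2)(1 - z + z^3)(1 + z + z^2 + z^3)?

(1 + z + z^2) has coefficients 1,1,1 for degrees 0…2.
(1 - z + z^3) has coefficients 1,-1,0,1,0,0 for degrees 0…5.
Finally multiplying by (1 + z + z^2 + z^3), the product of all factors after the first has coefficients 1,0,0,1,0,1 for degrees 0…5.
[z^5] = 1·1 + 1·0 + 1·1 = 2.

2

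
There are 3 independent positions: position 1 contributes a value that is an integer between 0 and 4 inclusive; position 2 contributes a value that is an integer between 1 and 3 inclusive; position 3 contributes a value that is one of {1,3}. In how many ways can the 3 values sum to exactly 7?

5

The generating function for the choices is (1 + z + z^2 + z^3 + z^4)·(z + z^2 + z^3)·(z + z^3); the count is [z^7].
(1 + z + z^2 + z^3 + z^4) has coefficients 1,1,1,1,1 for degrees 0…4.
(z + z^2 + z^3) has coefficients 0,1,1,1,0,0,0,0 for degrees 0…7.
Finally multiplying by (z + z^3), the product of all factors after the first has coefficients 0,0,1,1,2,1,1,0 for degrees 0…7.
[z^7] = 1·0 + 1·1 + 1·1 + 1·2 + 1·1 = 5.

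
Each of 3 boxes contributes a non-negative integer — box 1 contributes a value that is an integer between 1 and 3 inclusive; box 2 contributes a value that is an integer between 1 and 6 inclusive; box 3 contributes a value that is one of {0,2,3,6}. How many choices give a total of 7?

9

The generating function for the choices is (z + z² + z³)·(z + z² + z³ + z⁴ + z⁵ + z⁶)·(1 + z² + z³ + z⁶); the count is [z⁷].
(z + z² + z³) has coefficients 0,1,1,1 for degrees 0…3.
(z + z² + z³ + z⁴ + z⁵ + z⁶) has coefficients 0,1,1,1,1,1,1,0 for degrees 0…7.
Finally multiplying by (1 + z² + z³ + z⁶), the product of all factors after the first has coefficients 0,1,1,2,3,3,3,3 for degrees 0…7.
[z⁷] = 1·3 + 1·3 + 1·3 = 9.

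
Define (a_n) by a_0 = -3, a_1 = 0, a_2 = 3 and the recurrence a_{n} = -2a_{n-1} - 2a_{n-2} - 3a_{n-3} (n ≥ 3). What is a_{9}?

The ordinary generating function has denominator 1 + 2x + 2x^2 + 3x^3.
Iterating the recurrence: a_0,…,a_{9} = -3, 0, 3, 3, -12, 9, -3, 24, -69, 99.

99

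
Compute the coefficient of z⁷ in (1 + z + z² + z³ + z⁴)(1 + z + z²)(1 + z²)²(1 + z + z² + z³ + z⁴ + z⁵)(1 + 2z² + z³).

144

(1 + z + z² + z³ + z⁴) has coefficients 1,1,1,1,1 for degrees 0…4.
(1 + z + z²) has coefficients 1,1,1,0,0,0,0,0 for degrees 0…7.
Multiplying by (1 + z²)² gives running coefficients 1,1,3,2,3,1,1,0 for degrees 0…7.
Multiplying by (1 + z + z² + z³ + z⁴ + z⁵) gives running coefficients 1,2,5,7,10,11,11,10 for degrees 0…7.
Finally multiplying by (1 + 2z² + z³), the product of all factors after the first has coefficients 1,2,7,12,22,30,38,42 for degrees 0…7.
[z⁷] = 1·42 + 1·38 + 1·30 + 1·22 + 1·12 = 144.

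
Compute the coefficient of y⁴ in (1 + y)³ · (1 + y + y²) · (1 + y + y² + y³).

22

(1 + y)³ has coefficients 1,3,3,1 for degrees 0…3.
(1 + y + y²) has coefficients 1,1,1,0,0 for degrees 0…4.
Finally multiplying by (1 + y + y² + y³), the product of all factors after the first has coefficients 1,2,3,3,2 for degrees 0…4.
[y⁴] = 1·2 + 3·3 + 3·3 + 1·2 = 22.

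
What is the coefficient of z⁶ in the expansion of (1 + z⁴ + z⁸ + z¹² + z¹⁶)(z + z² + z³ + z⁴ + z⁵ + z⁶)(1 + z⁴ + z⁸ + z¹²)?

3

(1 + z⁴ + z⁸ + z¹² + z¹⁶) has coefficients 1,0,0,0,1,0,0 for degrees 0…6.
(z + z² + z³ + z⁴ + z⁵ + z⁶) has coefficients 0,1,1,1,1,1,1 for degrees 0…6.
Finally multiplying by (1 + z⁴ + z⁸ + z¹²), the product of all factors after the first has coefficients 0,1,1,1,1,2,2 for degrees 0…6.
[z⁶] = 1·2 + 1·1 = 3.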